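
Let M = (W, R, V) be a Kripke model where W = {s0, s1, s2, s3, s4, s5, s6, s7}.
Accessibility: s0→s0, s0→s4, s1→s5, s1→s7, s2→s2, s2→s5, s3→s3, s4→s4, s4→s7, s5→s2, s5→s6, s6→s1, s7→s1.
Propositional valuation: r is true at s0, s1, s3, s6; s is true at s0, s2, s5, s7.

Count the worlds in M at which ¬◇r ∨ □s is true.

3

Let φ = ¬◇r ∨ □s. Evaluate φ at each world:
  s0 (successors {s0, s4}): φ is false.
  s1 (successors {s5, s7}): φ is true.
  s2 (successors {s2, s5}): φ is true.
  s3 (successors {s3}): φ is false.
  s4 (successors {s4, s7}): φ is true.
  s5 (successors {s2, s6}): φ is false.
  s6 (successors {s1}): φ is false.
  s7 (successors {s1}): φ is false.
For instance, at s6:
  At s6: ¬◇r is false, □s is false, so ¬◇r ∨ □s is false.
    At s6: ◇r is true, so ¬◇r is false.
      At s6: ◇r requires r at some successor in {s1}.
        r holds at s1, so ◇r is true at s6.
    At s6: □s requires s at every successor {s1}.
      s fails at s1, so □s is false at s6.
Satisfying worlds: {s1, s2, s4}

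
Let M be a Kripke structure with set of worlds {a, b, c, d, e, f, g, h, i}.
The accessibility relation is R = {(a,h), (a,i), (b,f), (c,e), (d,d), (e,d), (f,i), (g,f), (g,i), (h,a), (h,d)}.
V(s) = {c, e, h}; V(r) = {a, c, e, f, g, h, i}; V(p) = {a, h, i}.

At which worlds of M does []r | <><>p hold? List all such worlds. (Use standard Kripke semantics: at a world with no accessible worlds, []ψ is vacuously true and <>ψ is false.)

a, b, c, f, g, h, i

Let φ = []r | <><>p. Evaluate φ at each world:
  a (successors {h, i}): φ is true.
  b (successors {f}): φ is true.
  c (successors {e}): φ is true.
  d (successors {d}): φ is false.
  e (successors {d}): φ is false.
  f (successors {i}): φ is true.
  g (successors {f, i}): φ is true.
  h (successors {a, d}): φ is true.
  i (successors ∅): φ is true.
For instance, at h:
  At h: []r is false, <><>p is true, so []r | <><>p is true.
    At h: []r requires r at every successor {a, d}.
      r fails at d, so []r is false at h.
    At h: <><>p requires <>p at some successor in {a, d}.
      <>p holds at a, so <><>p is true at h.
Satisfying worlds: {a, b, c, f, g, h, i}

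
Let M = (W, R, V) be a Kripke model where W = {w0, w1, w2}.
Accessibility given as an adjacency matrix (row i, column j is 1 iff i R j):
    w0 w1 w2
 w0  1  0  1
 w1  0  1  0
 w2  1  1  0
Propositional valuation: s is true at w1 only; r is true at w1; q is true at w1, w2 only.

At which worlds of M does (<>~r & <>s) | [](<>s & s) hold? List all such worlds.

w1, w2

Let φ = (<>~r & <>s) | [](<>s & s). Evaluate φ at each world:
  w0 (successors {w0, w2}): φ is false.
  w1 (successors {w1}): φ is true.
  w2 (successors {w0, w1}): φ is true.
For instance, at w1:
  At w1: <>~r & <>s is false, [](<>s & s) is true, so (<>~r & <>s) | [](<>s & s) is true.
    At w1: <>~r is false, <>s is true, so <>~r & <>s is false.
      At w1: <>~r requires ~r at some successor in {w1}.
        At w1: ~r is false.
      So <>~r is false at w1.
      At w1: <>s requires s at some successor in {w1}.
        s holds at w1, so <>s is true at w1.
    At w1: [](<>s & s) requires <>s & s at every successor {w1}.
      At w1: <>s & s is true.
    So [](<>s & s) is true at w1.
Satisfying worlds: {w1, w2}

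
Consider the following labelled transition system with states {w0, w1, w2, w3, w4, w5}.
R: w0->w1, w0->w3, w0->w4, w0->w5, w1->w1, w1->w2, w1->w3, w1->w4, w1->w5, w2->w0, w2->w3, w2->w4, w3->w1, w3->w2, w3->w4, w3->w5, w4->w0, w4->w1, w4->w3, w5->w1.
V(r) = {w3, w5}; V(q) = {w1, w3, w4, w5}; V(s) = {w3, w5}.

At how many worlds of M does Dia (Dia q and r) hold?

5

Let φ = Dia (Dia q and r). Evaluate φ at each world:
  w0 (successors {w1, w3, w4, w5}): φ is true.
  w1 (successors {w1, w2, w3, w4, w5}): φ is true.
  w2 (successors {w0, w3, w4}): φ is true.
  w3 (successors {w1, w2, w4, w5}): φ is true.
  w4 (successors {w0, w1, w3}): φ is true.
  w5 (successors {w1}): φ is false.
For instance, at w2:
  At w2: Dia (Dia q and r) requires Dia q and r at some successor in {w0, w3, w4}.
    Dia q and r holds at w3, so Dia (Dia q and r) is true at w2.
      At w3: Dia q is true, r is true, so Dia q and r is true.
Satisfying worlds: {w0, w1, w2, w3, w4}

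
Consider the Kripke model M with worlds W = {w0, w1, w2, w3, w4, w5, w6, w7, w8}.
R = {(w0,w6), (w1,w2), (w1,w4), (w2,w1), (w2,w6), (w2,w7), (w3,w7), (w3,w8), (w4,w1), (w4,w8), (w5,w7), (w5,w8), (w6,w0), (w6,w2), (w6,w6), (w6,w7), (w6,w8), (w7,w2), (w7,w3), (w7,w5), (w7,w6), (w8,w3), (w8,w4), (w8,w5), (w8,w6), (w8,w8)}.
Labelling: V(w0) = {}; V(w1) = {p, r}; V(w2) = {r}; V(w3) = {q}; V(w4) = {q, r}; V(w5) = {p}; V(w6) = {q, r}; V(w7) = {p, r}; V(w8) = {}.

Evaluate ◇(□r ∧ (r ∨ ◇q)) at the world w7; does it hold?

Recall that □ψ holds at a world iff ψ holds at every accessible world, and ◇ψ holds iff ψ holds at some accessible world.
At w7: ◇(□r ∧ (r ∨ ◇q)) requires □r ∧ (r ∨ ◇q) at some successor in {w2, w3, w5, w6}.
  □r ∧ (r ∨ ◇q) holds at w2, so ◇(□r ∧ (r ∨ ◇q)) is true at w7.
    At w2: □r is true, r ∨ ◇q is true, so □r ∧ (r ∨ ◇q) is true.
      At w2: □r requires r at every successor {w1, w6, w7}.
        At w1: r is true.
        At w6: r is true.
        At w7: r is true.
      So □r is true at w2.
      At w2: r is true, ◇q is true, so r ∨ ◇q is true.

Yes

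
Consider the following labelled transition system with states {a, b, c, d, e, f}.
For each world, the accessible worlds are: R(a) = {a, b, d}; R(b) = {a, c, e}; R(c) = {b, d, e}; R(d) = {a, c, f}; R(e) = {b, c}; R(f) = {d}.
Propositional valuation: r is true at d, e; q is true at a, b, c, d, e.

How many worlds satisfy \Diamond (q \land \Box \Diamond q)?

6

Let φ = \Diamond (q \land \Box \Diamond q). Evaluate φ at each world:
  a (successors {a, b, d}): φ is true.
  b (successors {a, c, e}): φ is true.
  c (successors {b, d, e}): φ is true.
  d (successors {a, c, f}): φ is true.
  e (successors {b, c}): φ is true.
  f (successors {d}): φ is true.
For instance, at a:
  At a: \Diamond (q \land \Box \Diamond q) requires q \land \Box \Diamond q at some successor in {a, b, d}.
    q \land \Box \Diamond q holds at a, so \Diamond (q \land \Box \Diamond q) is true at a.
      At a: q is true, \Box \Diamond q is true, so q \land \Box \Diamond q is true.
Satisfying worlds: {a, b, c, d, e, f}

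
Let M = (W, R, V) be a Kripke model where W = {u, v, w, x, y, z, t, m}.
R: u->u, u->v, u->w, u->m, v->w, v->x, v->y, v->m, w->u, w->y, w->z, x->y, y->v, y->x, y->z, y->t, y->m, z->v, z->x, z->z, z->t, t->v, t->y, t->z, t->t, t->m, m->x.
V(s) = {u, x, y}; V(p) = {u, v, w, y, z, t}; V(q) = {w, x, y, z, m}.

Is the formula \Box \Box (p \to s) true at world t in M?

At t: \Box \Box (p \to s) requires \Box (p \to s) at every successor {v, y, z, t, m}.
  \Box (p \to s) fails at v, so \Box \Box (p \to s) is false at t.
    At v: \Box (p \to s) requires p \to s at every successor {w, x, y, m}.
      p \to s fails at w, so \Box (p \to s) is false at v.

No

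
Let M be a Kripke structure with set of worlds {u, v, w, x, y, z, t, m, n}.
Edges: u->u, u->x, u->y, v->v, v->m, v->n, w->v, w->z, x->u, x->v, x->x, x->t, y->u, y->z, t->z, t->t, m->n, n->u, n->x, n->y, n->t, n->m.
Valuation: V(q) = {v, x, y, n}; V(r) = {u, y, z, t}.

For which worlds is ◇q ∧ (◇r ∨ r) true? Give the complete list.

Let φ = ◇q ∧ (◇r ∨ r). Evaluate φ at each world:
  u (successors {u, x, y}): φ is true.
  v (successors {v, m, n}): φ is false.
  w (successors {v, z}): φ is true.
  x (successors {u, v, x, t}): φ is true.
  y (successors {u, z}): φ is false.
  z (successors ∅): φ is false.
  t (successors {z, t}): φ is false.
  m (successors {n}): φ is false.
  n (successors {u, x, y, t, m}): φ is true.
For instance, at y:
  At y: ◇q is false, ◇r ∨ r is true, so ◇q ∧ (◇r ∨ r) is false.
    At y: ◇q requires q at some successor in {u, z}.
      At u: q is false.
      At z: q is false.
    So ◇q is false at y.
    At y: ◇r is true, r is true, so ◇r ∨ r is true.
      At y: ◇r requires r at some successor in {u, z}.
        r holds at u, so ◇r is true at y.
Satisfying worlds: {u, w, x, n}

u, w, x, n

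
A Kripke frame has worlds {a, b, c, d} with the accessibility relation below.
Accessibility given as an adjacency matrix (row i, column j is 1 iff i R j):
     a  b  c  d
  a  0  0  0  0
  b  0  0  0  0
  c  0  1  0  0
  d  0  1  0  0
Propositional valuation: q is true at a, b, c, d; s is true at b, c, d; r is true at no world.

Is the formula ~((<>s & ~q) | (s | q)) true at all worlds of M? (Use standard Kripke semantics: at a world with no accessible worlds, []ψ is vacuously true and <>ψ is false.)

No

Let φ = ~((<>s & ~q) | (s | q)). Evaluate φ at each world:
  a (successors ∅): φ is false.
  b (successors ∅): φ is false.
  c (successors {b}): φ is false.
  d (successors {b}): φ is false.
Detail at a (counterexample):
  At a: (<>s & ~q) | (s | q) is true, so ~((<>s & ~q) | (s | q)) is false.
    At a: <>s & ~q is false, s | q is true, so (<>s & ~q) | (s | q) is true.
      At a: <>s is false, ~q is false, so <>s & ~q is false.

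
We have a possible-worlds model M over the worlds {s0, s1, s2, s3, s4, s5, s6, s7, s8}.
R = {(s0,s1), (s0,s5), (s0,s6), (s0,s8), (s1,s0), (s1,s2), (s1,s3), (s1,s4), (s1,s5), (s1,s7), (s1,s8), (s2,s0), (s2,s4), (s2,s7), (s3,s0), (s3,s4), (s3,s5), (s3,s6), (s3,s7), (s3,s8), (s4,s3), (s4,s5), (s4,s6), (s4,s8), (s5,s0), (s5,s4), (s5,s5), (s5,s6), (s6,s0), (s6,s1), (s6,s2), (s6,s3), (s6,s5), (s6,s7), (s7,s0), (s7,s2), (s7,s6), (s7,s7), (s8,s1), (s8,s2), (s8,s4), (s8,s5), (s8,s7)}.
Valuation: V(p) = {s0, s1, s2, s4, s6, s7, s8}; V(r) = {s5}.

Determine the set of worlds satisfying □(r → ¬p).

Let φ = □(r → ¬p). Evaluate φ at each world:
  s0 (successors {s1, s5, s6, s8}): φ is true.
  s1 (successors {s0, s2, s3, s4, s5, s7, s8}): φ is true.
  s2 (successors {s0, s4, s7}): φ is true.
  s3 (successors {s0, s4, s5, s6, s7, s8}): φ is true.
  s4 (successors {s3, s5, s6, s8}): φ is true.
  s5 (successors {s0, s4, s5, s6}): φ is true.
  s6 (successors {s0, s1, s2, s3, s5, s7}): φ is true.
  s7 (successors {s0, s2, s6, s7}): φ is true.
  s8 (successors {s1, s2, s4, s5, s7}): φ is true.
For instance, at s3:
  At s3: □(r → ¬p) requires r → ¬p at every successor {s0, s4, s5, s6, s7, s8}.
    At s0: r → ¬p is true.
    At s4: r → ¬p is true.
    At s5: r → ¬p is true.
    At s6: r → ¬p is true.
    At s7: r → ¬p is true.
    At s8: r → ¬p is true.
  So □(r → ¬p) is true at s3.
Satisfying worlds: {s0, s1, s2, s3, s4, s5, s6, s7, s8}

s0, s1, s2, s3, s4, s5, s6, s7, s8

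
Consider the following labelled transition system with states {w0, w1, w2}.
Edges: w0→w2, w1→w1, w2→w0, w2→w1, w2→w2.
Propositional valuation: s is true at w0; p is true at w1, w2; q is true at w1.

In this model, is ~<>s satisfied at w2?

No

At w2: <>s is true, so ~<>s is false.
  At w2: <>s requires s at some successor in {w0, w1, w2}.
    s holds at w0, so <>s is true at w2.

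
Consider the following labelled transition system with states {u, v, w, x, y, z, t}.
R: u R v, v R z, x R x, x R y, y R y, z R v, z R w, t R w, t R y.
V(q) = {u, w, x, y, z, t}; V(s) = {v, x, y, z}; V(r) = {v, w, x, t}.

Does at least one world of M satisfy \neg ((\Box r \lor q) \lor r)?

Let φ = \neg ((\Box r \lor q) \lor r). Evaluate φ at each world:
  u (successors {v}): φ is false.
  v (successors {z}): φ is false.
  w (successors ∅): φ is false.
  x (successors {x, y}): φ is false.
  y (successors {y}): φ is false.
  z (successors {v, w}): φ is false.
  t (successors {w, y}): φ is false.
For instance, at t:
  At t: (\Box r \lor q) \lor r is true, so \neg ((\Box r \lor q) \lor r) is false.
    At t: \Box r \lor q is true, r is true, so (\Box r \lor q) \lor r is true.
      At t: \Box r is false, q is true, so \Box r \lor q is true.

No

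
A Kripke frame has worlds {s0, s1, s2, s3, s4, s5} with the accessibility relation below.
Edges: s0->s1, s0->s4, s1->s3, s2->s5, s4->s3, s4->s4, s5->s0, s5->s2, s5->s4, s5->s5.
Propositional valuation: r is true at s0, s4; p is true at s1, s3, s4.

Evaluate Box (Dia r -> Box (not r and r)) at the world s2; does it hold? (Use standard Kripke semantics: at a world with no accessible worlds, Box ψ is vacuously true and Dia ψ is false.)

At s2: Box (Dia r -> Box (not r and r)) requires Dia r -> Box (not r and r) at every successor {s5}.
  Dia r -> Box (not r and r) fails at s5, so Box (Dia r -> Box (not r and r)) is false at s2.
    At s5: Dia r is true, Box (not r and r) is false, so Dia r -> Box (not r and r) is false.
      At s5: Dia r requires r at some successor in {s0, s2, s4, s5}.
        r holds at s0, so Dia r is true at s5.
      At s5: Box (not r and r) requires not r and r at every successor {s0, s2, s4, s5}.
        not r and r fails at s0, so Box (not r and r) is false at s5.

No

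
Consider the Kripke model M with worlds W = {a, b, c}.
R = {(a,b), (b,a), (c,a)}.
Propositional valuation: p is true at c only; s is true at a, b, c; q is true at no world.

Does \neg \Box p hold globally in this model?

Yes

Let φ = \neg \Box p. Evaluate φ at each world:
  a (successors {b}): φ is true.
  b (successors {a}): φ is true.
  c (successors {a}): φ is true.
For instance, at a:
  At a: \Box p is false, so \neg \Box p is true.
    At a: \Box p requires p at every successor {b}.
      p fails at b, so \Box p is false at a.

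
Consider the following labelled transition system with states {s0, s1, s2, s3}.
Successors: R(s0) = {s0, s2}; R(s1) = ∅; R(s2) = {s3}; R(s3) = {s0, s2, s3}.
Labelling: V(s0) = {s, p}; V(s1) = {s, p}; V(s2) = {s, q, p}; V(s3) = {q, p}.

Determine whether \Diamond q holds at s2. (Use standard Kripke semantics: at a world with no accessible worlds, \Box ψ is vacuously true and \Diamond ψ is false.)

Yes

At s2: \Diamond q requires q at some successor in {s3}.
  q holds at s3, so \Diamond q is true at s2.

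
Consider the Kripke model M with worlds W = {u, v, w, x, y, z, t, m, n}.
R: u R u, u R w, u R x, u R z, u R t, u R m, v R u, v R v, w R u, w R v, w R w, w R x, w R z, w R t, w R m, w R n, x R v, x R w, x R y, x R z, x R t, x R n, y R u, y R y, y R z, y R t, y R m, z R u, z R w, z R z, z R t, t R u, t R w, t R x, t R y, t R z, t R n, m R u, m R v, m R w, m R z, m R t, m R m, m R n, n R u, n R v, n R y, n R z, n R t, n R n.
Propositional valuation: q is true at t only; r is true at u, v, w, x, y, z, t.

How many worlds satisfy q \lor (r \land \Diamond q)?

Let φ = q \lor (r \land \Diamond q). Evaluate φ at each world:
  u (successors {u, w, x, z, t, m}): φ is true.
  v (successors {u, v}): φ is false.
  w (successors {u, v, w, x, z, t, m, n}): φ is true.
  x (successors {v, w, y, z, t, n}): φ is true.
  y (successors {u, y, z, t, m}): φ is true.
  z (successors {u, w, z, t}): φ is true.
  t (successors {u, w, x, y, z, n}): φ is true.
  m (successors {u, v, w, z, t, m, n}): φ is false.
  n (successors {u, v, y, z, t, n}): φ is false.
For instance, at n:
  At n: q is false, r \land \Diamond q is false, so q \lor (r \land \Diamond q) is false.
    At n: r is false, \Diamond q is true, so r \land \Diamond q is false.
      At n: \Diamond q requires q at some successor in {u, v, y, z, t, n}.
        q holds at t, so \Diamond q is true at n.
Satisfying worlds: {u, w, x, y, z, t}

6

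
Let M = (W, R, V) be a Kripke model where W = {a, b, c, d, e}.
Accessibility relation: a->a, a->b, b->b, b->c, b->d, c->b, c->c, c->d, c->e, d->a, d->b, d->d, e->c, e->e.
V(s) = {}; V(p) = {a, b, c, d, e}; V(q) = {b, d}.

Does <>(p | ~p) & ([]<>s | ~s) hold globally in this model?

Let φ = <>(p | ~p) & ([]<>s | ~s). Evaluate φ at each world:
  a (successors {a, b}): φ is true.
  b (successors {b, c, d}): φ is true.
  c (successors {b, c, d, e}): φ is true.
  d (successors {a, b, d}): φ is true.
  e (successors {c, e}): φ is true.
For instance, at e:
  At e: <>(p | ~p) is true, []<>s | ~s is true, so <>(p | ~p) & ([]<>s | ~s) is true.
    At e: <>(p | ~p) requires p | ~p at some successor in {c, e}.
      p | ~p holds at c, so <>(p | ~p) is true at e.
    At e: []<>s is false, ~s is true, so []<>s | ~s is true.
      At e: []<>s requires <>s at every successor {c, e}.
        <>s fails at c, so []<>s is false at e.

Yes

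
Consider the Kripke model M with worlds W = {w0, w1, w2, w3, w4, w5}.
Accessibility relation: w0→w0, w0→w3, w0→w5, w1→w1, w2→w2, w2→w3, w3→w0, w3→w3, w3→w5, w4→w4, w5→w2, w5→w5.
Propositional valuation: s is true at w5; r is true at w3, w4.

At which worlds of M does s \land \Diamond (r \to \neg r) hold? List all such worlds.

w5

Recall that \Diamond ψ holds at a world iff ψ holds at some accessible world.
Let φ = s \land \Diamond (r \to \neg r). Evaluate φ at each world:
  w0 (successors {w0, w3, w5}): φ is false.
  w1 (successors {w1}): φ is false.
  w2 (successors {w2, w3}): φ is false.
  w3 (successors {w0, w3, w5}): φ is false.
  w4 (successors {w4}): φ is false.
  w5 (successors {w2, w5}): φ is true.
For instance, at w0:
  At w0: s is false, \Diamond (r \to \neg r) is true, so s \land \Diamond (r \to \neg r) is false.
    At w0: \Diamond (r \to \neg r) requires r \to \neg r at some successor in {w0, w3, w5}.
      r \to \neg r holds at w0, so \Diamond (r \to \neg r) is true at w0.
Satisfying worlds: {w5}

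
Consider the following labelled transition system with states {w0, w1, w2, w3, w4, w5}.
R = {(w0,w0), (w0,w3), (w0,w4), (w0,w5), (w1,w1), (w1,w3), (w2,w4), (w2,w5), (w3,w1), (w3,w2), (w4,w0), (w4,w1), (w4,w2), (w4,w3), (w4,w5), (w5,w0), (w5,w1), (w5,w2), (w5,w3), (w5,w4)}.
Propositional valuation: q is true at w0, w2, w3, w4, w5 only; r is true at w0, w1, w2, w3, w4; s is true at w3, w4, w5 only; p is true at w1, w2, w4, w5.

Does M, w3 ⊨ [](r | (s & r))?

Yes

At w3: [](r | (s & r)) requires r | (s & r) at every successor {w1, w2}.
  At w1: r | (s & r) is true.
  At w2: r | (s & r) is true.
So [](r | (s & r)) is true at w3.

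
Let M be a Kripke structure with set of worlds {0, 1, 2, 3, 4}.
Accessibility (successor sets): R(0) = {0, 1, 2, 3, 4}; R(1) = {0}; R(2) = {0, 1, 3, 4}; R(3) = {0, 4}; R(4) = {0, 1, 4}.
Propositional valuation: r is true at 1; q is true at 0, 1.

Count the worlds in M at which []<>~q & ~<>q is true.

0

Recall that []ψ holds at a world iff ψ holds at every accessible world, and <>ψ holds iff ψ holds at some accessible world.
Let φ = []<>~q & ~<>q. Evaluate φ at each world:
  0 (successors {0, 1, 2, 3, 4}): φ is false.
  1 (successors {0}): φ is false.
  2 (successors {0, 1, 3, 4}): φ is false.
  3 (successors {0, 4}): φ is false.
  4 (successors {0, 1, 4}): φ is false.
For instance, at 3:
  At 3: []<>~q is true, ~<>q is false, so []<>~q & ~<>q is false.
    At 3: []<>~q requires <>~q at every successor {0, 4}.
      At 0: <>~q is true.
      At 4: <>~q is true.
    So []<>~q is true at 3.
    At 3: <>q is true, so ~<>q is false.
      At 3: <>q requires q at some successor in {0, 4}.
        q holds at 0, so <>q is true at 3.
Satisfying worlds: none.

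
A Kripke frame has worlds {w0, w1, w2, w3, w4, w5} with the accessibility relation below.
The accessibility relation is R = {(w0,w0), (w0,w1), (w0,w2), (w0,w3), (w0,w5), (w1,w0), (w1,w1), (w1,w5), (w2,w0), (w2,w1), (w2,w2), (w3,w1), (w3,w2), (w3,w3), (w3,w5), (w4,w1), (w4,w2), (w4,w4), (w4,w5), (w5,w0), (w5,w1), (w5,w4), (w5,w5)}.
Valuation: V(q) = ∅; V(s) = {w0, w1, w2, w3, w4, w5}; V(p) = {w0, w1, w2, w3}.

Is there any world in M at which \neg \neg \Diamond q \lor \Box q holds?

No

Let φ = \neg \neg \Diamond q \lor \Box q. Evaluate φ at each world:
  w0 (successors {w0, w1, w2, w3, w5}): φ is false.
  w1 (successors {w0, w1, w5}): φ is false.
  w2 (successors {w0, w1, w2}): φ is false.
  w3 (successors {w1, w2, w3, w5}): φ is false.
  w4 (successors {w1, w2, w4, w5}): φ is false.
  w5 (successors {w0, w1, w4, w5}): φ is false.
For instance, at w5:
  At w5: \neg \neg \Diamond q is false, \Box q is false, so \neg \neg \Diamond q \lor \Box q is false.
    At w5: \neg \Diamond q is true, so \neg \neg \Diamond q is false.
      At w5: \Diamond q is false, so \neg \Diamond q is true.
    At w5: \Box q requires q at every successor {w0, w1, w4, w5}.
      q fails at w0, so \Box q is false at w5.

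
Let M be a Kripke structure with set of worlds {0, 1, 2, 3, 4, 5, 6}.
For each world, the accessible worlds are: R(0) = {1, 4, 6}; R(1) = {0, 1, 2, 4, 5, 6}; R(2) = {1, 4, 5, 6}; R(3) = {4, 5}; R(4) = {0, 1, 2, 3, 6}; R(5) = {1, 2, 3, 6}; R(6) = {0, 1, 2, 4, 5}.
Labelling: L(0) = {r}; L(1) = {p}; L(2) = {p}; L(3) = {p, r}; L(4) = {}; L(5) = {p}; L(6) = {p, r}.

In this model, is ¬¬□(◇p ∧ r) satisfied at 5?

No

At 5: ¬□(◇p ∧ r) is true, so ¬¬□(◇p ∧ r) is false.
  At 5: □(◇p ∧ r) is false, so ¬□(◇p ∧ r) is true.
    At 5: □(◇p ∧ r) requires ◇p ∧ r at every successor {1, 2, 3, 6}.
      ◇p ∧ r fails at 1, so □(◇p ∧ r) is false at 5.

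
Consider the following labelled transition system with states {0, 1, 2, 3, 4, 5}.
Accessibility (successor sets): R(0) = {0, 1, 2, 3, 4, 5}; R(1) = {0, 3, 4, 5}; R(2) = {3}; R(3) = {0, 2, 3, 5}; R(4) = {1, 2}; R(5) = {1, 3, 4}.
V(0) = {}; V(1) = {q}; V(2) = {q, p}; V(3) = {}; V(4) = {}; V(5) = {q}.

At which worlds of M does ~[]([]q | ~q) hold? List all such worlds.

Let φ = ~[]([]q | ~q). Evaluate φ at each world:
  0 (successors {0, 1, 2, 3, 4, 5}): φ is true.
  1 (successors {0, 3, 4, 5}): φ is true.
  2 (successors {3}): φ is false.
  3 (successors {0, 2, 3, 5}): φ is true.
  4 (successors {1, 2}): φ is true.
  5 (successors {1, 3, 4}): φ is true.
For instance, at 0:
  At 0: []([]q | ~q) is false, so ~[]([]q | ~q) is true.
    At 0: []([]q | ~q) requires []q | ~q at every successor {0, 1, 2, 3, 4, 5}.
      []q | ~q fails at 1, so []([]q | ~q) is false at 0.
Satisfying worlds: {0, 1, 3, 4, 5}

0, 1, 3, 4, 5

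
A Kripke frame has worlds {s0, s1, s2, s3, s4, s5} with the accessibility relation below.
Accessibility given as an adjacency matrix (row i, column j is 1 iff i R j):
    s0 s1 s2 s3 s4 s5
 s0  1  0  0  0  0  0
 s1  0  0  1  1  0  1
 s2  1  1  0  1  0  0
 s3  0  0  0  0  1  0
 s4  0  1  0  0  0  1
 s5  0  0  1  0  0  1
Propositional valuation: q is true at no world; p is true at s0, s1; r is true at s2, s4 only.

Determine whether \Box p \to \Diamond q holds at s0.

At s0: \Box p is true, \Diamond q is false, so \Box p \to \Diamond q is false.
  At s0: \Box p requires p at every successor {s0}.
    At s0: p is true.
  So \Box p is true at s0.
  At s0: \Diamond q requires q at some successor in {s0}.
    At s0: q is false.
  So \Diamond q is false at s0.

No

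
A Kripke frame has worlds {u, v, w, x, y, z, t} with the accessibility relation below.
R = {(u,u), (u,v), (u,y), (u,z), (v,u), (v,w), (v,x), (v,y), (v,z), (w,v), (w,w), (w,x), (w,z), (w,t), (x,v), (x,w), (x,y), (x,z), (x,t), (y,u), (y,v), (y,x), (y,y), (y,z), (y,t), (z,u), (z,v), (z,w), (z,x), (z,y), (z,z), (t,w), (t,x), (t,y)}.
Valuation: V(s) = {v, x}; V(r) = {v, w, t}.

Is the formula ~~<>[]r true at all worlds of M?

No

Let φ = ~~<>[]r. Evaluate φ at each world:
  u (successors {u, v, y, z}): φ is false.
  v (successors {u, w, x, y, z}): φ is false.
  w (successors {v, w, x, z, t}): φ is false.
  x (successors {v, w, y, z, t}): φ is false.
  y (successors {u, v, x, y, z, t}): φ is false.
  z (successors {u, v, w, x, y, z}): φ is false.
  t (successors {w, x, y}): φ is false.
Detail at u (counterexample):
  At u: ~<>[]r is true, so ~~<>[]r is false.
    At u: <>[]r is false, so ~<>[]r is true.
      At u: <>[]r requires []r at some successor in {u, v, y, z}.
        At u: []r is false.
        At v: []r is false.
        At y: []r is false.
        At z: []r is false.
      So <>[]r is false at u.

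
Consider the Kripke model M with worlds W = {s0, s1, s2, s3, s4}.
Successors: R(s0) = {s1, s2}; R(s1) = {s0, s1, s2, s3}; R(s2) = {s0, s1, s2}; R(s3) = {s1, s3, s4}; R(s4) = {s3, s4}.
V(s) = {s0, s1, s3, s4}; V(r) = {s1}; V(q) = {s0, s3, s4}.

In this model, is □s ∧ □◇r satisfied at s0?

No

At s0: □s is false, □◇r is true, so □s ∧ □◇r is false.
  At s0: □s requires s at every successor {s1, s2}.
    s fails at s2, so □s is false at s0.
  At s0: □◇r requires ◇r at every successor {s1, s2}.
      At s1: ◇r requires r at some successor in {s0, s1, s2, s3}.
        r holds at s1, so ◇r is true at s1.
      At s2: ◇r requires r at some successor in {s0, s1, s2}.
        r holds at s1, so ◇r is true at s2.
  So □◇r is true at s0.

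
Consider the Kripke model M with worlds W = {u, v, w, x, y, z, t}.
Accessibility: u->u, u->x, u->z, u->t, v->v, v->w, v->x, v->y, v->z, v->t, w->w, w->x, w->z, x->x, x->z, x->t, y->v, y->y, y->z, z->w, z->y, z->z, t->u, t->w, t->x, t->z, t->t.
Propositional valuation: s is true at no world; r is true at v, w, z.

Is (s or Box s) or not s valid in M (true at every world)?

Yes

Let φ = (s or Box s) or not s. Evaluate φ at each world:
  u (successors {u, x, z, t}): φ is true.
  v (successors {v, w, x, y, z, t}): φ is true.
  w (successors {w, x, z}): φ is true.
  x (successors {x, z, t}): φ is true.
  y (successors {v, y, z}): φ is true.
  z (successors {w, y, z}): φ is true.
  t (successors {u, w, x, z, t}): φ is true.
For instance, at t:
  At t: s or Box s is false, not s is true, so (s or Box s) or not s is true.
    At t: s is false, Box s is false, so s or Box s is false.
      At t: Box s requires s at every successor {u, w, x, z, t}.
        s fails at u, so Box s is false at t.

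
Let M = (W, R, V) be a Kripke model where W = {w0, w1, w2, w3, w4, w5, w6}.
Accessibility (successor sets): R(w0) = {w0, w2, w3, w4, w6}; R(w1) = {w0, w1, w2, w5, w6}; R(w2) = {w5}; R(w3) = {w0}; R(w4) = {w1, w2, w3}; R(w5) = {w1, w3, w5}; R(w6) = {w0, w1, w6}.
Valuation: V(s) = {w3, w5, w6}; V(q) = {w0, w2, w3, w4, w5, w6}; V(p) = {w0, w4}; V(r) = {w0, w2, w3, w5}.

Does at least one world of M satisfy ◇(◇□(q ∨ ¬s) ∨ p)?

Recall that □ψ holds at a world iff ψ holds at every accessible world, and ◇ψ holds iff ψ holds at some accessible world.
Let φ = ◇(◇□(q ∨ ¬s) ∨ p). Evaluate φ at each world:
  w0 (successors {w0, w2, w3, w4, w6}): φ is true.
  w1 (successors {w0, w1, w2, w5, w6}): φ is true.
  w2 (successors {w5}): φ is true.
  w3 (successors {w0}): φ is true.
  w4 (successors {w1, w2, w3}): φ is true.
  w5 (successors {w1, w3, w5}): φ is true.
  w6 (successors {w0, w1, w6}): φ is true.
Detail at w0 (witness):
  At w0: ◇(◇□(q ∨ ¬s) ∨ p) requires ◇□(q ∨ ¬s) ∨ p at some successor in {w0, w2, w3, w4, w6}.
    ◇□(q ∨ ¬s) ∨ p holds at w0, so ◇(◇□(q ∨ ¬s) ∨ p) is true at w0.
      At w0: ◇□(q ∨ ¬s) is true, p is true, so ◇□(q ∨ ¬s) ∨ p is true.

Yes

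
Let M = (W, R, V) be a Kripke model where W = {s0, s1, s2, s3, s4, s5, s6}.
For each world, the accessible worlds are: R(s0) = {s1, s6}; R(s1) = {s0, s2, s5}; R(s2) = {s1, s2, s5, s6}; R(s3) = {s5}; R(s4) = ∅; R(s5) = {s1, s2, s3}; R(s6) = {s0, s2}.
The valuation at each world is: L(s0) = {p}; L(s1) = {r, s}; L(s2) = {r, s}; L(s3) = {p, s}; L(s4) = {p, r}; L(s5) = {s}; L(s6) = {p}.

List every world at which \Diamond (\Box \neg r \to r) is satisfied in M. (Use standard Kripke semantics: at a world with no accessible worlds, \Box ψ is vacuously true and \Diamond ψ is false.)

s0, s1, s2, s3, s5, s6

Let φ = \Diamond (\Box \neg r \to r). Evaluate φ at each world:
  s0 (successors {s1, s6}): φ is true.
  s1 (successors {s0, s2, s5}): φ is true.
  s2 (successors {s1, s2, s5, s6}): φ is true.
  s3 (successors {s5}): φ is true.
  s4 (successors ∅): φ is false.
  s5 (successors {s1, s2, s3}): φ is true.
  s6 (successors {s0, s2}): φ is true.
For instance, at s6:
  At s6: \Diamond (\Box \neg r \to r) requires \Box \neg r \to r at some successor in {s0, s2}.
    \Box \neg r \to r holds at s0, so \Diamond (\Box \neg r \to r) is true at s6.
      At s0: \Box \neg r is false, r is false, so \Box \neg r \to r is true.
Satisfying worlds: {s0, s1, s2, s3, s5, s6}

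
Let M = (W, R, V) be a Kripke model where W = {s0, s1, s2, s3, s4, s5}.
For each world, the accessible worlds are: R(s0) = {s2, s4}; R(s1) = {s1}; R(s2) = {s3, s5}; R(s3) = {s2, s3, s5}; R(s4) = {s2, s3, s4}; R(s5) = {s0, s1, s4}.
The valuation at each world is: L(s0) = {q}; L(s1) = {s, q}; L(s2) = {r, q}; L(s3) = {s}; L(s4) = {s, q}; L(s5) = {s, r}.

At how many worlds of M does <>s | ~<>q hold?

6

Let φ = <>s | ~<>q. Evaluate φ at each world:
  s0 (successors {s2, s4}): φ is true.
  s1 (successors {s1}): φ is true.
  s2 (successors {s3, s5}): φ is true.
  s3 (successors {s2, s3, s5}): φ is true.
  s4 (successors {s2, s3, s4}): φ is true.
  s5 (successors {s0, s1, s4}): φ is true.
For instance, at s0:
  At s0: <>s is true, ~<>q is false, so <>s | ~<>q is true.
    At s0: <>s requires s at some successor in {s2, s4}.
      s holds at s4, so <>s is true at s0.
    At s0: <>q is true, so ~<>q is false.
      At s0: <>q requires q at some successor in {s2, s4}.
        q holds at s2, so <>q is true at s0.
Satisfying worlds: {s0, s1, s2, s3, s4, s5}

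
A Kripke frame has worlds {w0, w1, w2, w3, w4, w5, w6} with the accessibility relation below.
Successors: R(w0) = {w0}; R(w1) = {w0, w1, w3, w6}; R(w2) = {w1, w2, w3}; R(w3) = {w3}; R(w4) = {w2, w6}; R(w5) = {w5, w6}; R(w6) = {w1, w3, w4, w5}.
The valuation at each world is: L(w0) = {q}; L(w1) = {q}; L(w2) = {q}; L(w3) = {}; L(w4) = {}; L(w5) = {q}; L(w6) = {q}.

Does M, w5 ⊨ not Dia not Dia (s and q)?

No

At w5: Dia not Dia (s and q) is true, so not Dia not Dia (s and q) is false.
  At w5: Dia not Dia (s and q) requires not Dia (s and q) at some successor in {w5, w6}.
    not Dia (s and q) holds at w5, so Dia not Dia (s and q) is true at w5.
      At w5: Dia (s and q) is false, so not Dia (s and q) is true.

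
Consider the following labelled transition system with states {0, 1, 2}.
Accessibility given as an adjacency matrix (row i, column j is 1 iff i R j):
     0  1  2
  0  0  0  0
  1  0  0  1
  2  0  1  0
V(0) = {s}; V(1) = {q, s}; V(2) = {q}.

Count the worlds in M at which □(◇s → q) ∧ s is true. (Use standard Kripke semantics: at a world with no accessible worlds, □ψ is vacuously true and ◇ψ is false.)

2

Recall that □ψ holds at a world iff ψ holds at every accessible world, and ◇ψ holds iff ψ holds at some accessible world.
Let φ = □(◇s → q) ∧ s. Evaluate φ at each world:
  0 (successors ∅): φ is true.
  1 (successors {2}): φ is true.
  2 (successors {1}): φ is false.
For instance, at 1:
  At 1: □(◇s → q) is true, s is true, so □(◇s → q) ∧ s is true.
    At 1: □(◇s → q) requires ◇s → q at every successor {2}.
      At 2: ◇s → q is true.
    So □(◇s → q) is true at 1.
Satisfying worlds: {0, 1}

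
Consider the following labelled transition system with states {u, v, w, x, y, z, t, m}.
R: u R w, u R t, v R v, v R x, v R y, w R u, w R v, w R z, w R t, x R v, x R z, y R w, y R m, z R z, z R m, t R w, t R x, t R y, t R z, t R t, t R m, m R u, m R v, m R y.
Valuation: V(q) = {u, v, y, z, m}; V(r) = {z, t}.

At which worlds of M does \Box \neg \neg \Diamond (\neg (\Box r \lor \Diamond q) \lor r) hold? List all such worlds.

u, y, z

Let φ = \Box \neg \neg \Diamond (\neg (\Box r \lor \Diamond q) \lor r). Evaluate φ at each world:
  u (successors {w, t}): φ is true.
  v (successors {v, x, y}): φ is false.
  w (successors {u, v, z, t}): φ is false.
  x (successors {v, z}): φ is false.
  y (successors {w, m}): φ is true.
  z (successors {z, m}): φ is true.
  t (successors {w, x, y, z, t, m}): φ is false.
  m (successors {u, v, y}): φ is false.
For instance, at y:
  At y: \Box \neg \neg \Diamond (\neg (\Box r \lor \Diamond q) \lor r) requires \neg \neg \Diamond (\neg (\Box r \lor \Diamond q) \lor r) at every successor {w, m}.
      At w: \neg \Diamond (\neg (\Box r \lor \Diamond q) \lor r) is false, so \neg \neg \Diamond (\neg (\Box r \lor \Diamond q) \lor r) is true.
      At m: \neg \Diamond (\neg (\Box r \lor \Diamond q) \lor r) is false, so \neg \neg \Diamond (\neg (\Box r \lor \Diamond q) \lor r) is true.
  So \Box \neg \neg \Diamond (\neg (\Box r \lor \Diamond q) \lor r) is true at y.
Satisfying worlds: {u, y, z}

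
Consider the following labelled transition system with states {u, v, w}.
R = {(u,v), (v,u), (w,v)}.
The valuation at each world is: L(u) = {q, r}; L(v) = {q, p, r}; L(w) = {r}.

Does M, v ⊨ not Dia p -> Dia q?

At v: not Dia p is true, Dia q is true, so not Dia p -> Dia q is true.
  At v: Dia p is false, so not Dia p is true.
    At v: Dia p requires p at some successor in {u}.
      At u: p is false.
    So Dia p is false at v.
  At v: Dia q requires q at some successor in {u}.
    q holds at u, so Dia q is true at v.

Yes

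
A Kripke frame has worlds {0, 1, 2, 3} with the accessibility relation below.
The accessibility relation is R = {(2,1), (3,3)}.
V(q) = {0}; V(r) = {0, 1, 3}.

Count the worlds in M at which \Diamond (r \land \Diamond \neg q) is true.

1

Let φ = \Diamond (r \land \Diamond \neg q). Evaluate φ at each world:
  0 (successors ∅): φ is false.
  1 (successors ∅): φ is false.
  2 (successors {1}): φ is false.
  3 (successors {3}): φ is true.
For instance, at 3:
  At 3: \Diamond (r \land \Diamond \neg q) requires r \land \Diamond \neg q at some successor in {3}.
    r \land \Diamond \neg q holds at 3, so \Diamond (r \land \Diamond \neg q) is true at 3.
      At 3: r is true, \Diamond \neg q is true, so r \land \Diamond \neg q is true.
Satisfying worlds: {3}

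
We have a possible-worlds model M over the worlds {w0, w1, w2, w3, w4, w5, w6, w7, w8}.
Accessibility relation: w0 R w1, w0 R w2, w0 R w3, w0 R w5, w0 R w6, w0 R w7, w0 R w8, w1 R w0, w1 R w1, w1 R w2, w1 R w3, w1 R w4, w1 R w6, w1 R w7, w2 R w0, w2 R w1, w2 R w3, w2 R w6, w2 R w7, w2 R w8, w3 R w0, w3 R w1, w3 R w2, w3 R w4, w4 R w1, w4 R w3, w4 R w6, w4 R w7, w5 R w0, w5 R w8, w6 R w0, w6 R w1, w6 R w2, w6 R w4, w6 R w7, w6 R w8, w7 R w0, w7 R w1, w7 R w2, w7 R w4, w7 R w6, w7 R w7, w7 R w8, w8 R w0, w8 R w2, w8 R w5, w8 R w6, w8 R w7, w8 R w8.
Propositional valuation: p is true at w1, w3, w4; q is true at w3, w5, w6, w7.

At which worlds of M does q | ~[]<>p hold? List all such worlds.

Recall that []ψ holds at a world iff ψ holds at every accessible world, and <>ψ holds iff ψ holds at some accessible world.
Let φ = q | ~[]<>p. Evaluate φ at each world:
  w0 (successors {w1, w2, w3, w5, w6, w7, w8}): φ is true.
  w1 (successors {w0, w1, w2, w3, w4, w6, w7}): φ is false.
  w2 (successors {w0, w1, w3, w6, w7, w8}): φ is true.
  w3 (successors {w0, w1, w2, w4}): φ is true.
  w4 (successors {w1, w3, w6, w7}): φ is false.
  w5 (successors {w0, w8}): φ is true.
  w6 (successors {w0, w1, w2, w4, w7, w8}): φ is true.
  w7 (successors {w0, w1, w2, w4, w6, w7, w8}): φ is true.
  w8 (successors {w0, w2, w5, w6, w7, w8}): φ is true.
For instance, at w5:
  At w5: q is true, ~[]<>p is true, so q | ~[]<>p is true.
    At w5: []<>p is false, so ~[]<>p is true.
      At w5: []<>p requires <>p at every successor {w0, w8}.
        <>p fails at w8, so []<>p is false at w5.
Satisfying worlds: {w0, w2, w3, w5, w6, w7, w8}

w0, w2, w3, w5, w6, w7, w8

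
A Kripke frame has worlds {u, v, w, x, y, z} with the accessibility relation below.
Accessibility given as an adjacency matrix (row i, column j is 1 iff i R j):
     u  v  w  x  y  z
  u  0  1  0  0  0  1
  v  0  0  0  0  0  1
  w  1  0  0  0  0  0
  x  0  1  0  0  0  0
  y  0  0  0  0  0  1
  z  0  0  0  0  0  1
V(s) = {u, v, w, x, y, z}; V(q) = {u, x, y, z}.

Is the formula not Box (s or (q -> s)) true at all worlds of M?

No

Recall that Box ψ holds at a world iff ψ holds at every accessible world, and Dia ψ holds iff ψ holds at some accessible world.
Let φ = not Box (s or (q -> s)). Evaluate φ at each world:
  u (successors {v, z}): φ is false.
  v (successors {z}): φ is false.
  w (successors {u}): φ is false.
  x (successors {v}): φ is false.
  y (successors {z}): φ is false.
  z (successors {z}): φ is false.
Detail at u (counterexample):
  At u: Box (s or (q -> s)) is true, so not Box (s or (q -> s)) is false.
    At u: Box (s or (q -> s)) requires s or (q -> s) at every successor {v, z}.
      At v: s or (q -> s) is true.
      At z: s or (q -> s) is true.
    So Box (s or (q -> s)) is true at u.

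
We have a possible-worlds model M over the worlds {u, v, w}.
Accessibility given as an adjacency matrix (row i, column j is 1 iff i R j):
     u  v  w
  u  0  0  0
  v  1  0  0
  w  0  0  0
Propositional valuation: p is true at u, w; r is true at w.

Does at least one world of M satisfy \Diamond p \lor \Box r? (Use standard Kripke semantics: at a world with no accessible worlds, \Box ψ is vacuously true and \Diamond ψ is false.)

Yes

Let φ = \Diamond p \lor \Box r. Evaluate φ at each world:
  u (successors ∅): φ is true.
  v (successors {u}): φ is true.
  w (successors ∅): φ is true.
Detail at u (witness):
  At u: \Diamond p is false, \Box r is true, so \Diamond p \lor \Box r is true.
    At u: no accessible worlds, so \Diamond p is false.
    At u: no accessible worlds, so \Box r holds vacuously.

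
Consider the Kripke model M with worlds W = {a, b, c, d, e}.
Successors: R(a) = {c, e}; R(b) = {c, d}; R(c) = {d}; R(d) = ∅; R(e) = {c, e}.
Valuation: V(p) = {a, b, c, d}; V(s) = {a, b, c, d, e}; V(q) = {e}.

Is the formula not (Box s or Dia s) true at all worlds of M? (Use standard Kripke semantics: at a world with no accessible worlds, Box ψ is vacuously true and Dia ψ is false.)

No

Recall that Box ψ holds at a world iff ψ holds at every accessible world, and Dia ψ holds iff ψ holds at some accessible world.
Let φ = not (Box s or Dia s). Evaluate φ at each world:
  a (successors {c, e}): φ is false.
  b (successors {c, d}): φ is false.
  c (successors {d}): φ is false.
  d (successors ∅): φ is false.
  e (successors {c, e}): φ is false.
Detail at a (counterexample):
  At a: Box s or Dia s is true, so not (Box s or Dia s) is false.
    At a: Box s is true, Dia s is true, so Box s or Dia s is true.
      At a: Box s requires s at every successor {c, e}.
        At c: s is true.
        At e: s is true.
      So Box s is true at a.
      At a: Dia s requires s at some successor in {c, e}.
        s holds at c, so Dia s is true at a.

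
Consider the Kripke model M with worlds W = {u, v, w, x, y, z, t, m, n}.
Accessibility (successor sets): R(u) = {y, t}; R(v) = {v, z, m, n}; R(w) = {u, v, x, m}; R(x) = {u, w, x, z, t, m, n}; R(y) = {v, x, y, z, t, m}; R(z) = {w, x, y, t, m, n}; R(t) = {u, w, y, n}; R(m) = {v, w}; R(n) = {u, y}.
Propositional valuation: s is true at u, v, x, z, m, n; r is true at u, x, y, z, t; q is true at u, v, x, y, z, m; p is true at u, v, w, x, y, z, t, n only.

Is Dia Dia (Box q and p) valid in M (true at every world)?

Let φ = Dia Dia (Box q and p). Evaluate φ at each world:
  u (successors {y, t}): φ is true.
  v (successors {v, z, m, n}): φ is true.
  w (successors {u, v, x, m}): φ is true.
  x (successors {u, w, x, z, t, m, n}): φ is true.
  y (successors {v, x, y, z, t, m}): φ is true.
  z (successors {w, x, y, t, m, n}): φ is true.
  t (successors {u, w, y, n}): φ is false.
  m (successors {v, w}): φ is true.
  n (successors {u, y}): φ is false.
Detail at t (counterexample):
  At t: Dia Dia (Box q and p) requires Dia (Box q and p) at some successor in {u, w, y, n}.
    At u: Dia (Box q and p) is false.
    At w: Dia (Box q and p) is false.
    At y: Dia (Box q and p) is false.
    At n: Dia (Box q and p) is false.
  So Dia Dia (Box q and p) is false at t.

No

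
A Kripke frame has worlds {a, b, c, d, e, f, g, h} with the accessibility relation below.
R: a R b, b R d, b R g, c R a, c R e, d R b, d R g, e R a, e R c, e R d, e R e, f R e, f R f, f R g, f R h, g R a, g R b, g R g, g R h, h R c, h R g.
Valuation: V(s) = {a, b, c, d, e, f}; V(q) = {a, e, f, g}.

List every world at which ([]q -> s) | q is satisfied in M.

Let φ = ([]q -> s) | q. Evaluate φ at each world:
  a (successors {b}): φ is true.
  b (successors {d, g}): φ is true.
  c (successors {a, e}): φ is true.
  d (successors {b, g}): φ is true.
  e (successors {a, c, d, e}): φ is true.
  f (successors {e, f, g, h}): φ is true.
  g (successors {a, b, g, h}): φ is true.
  h (successors {c, g}): φ is true.
For instance, at d:
  At d: []q -> s is true, q is false, so ([]q -> s) | q is true.
    At d: []q is false, s is true, so []q -> s is true.
      At d: []q requires q at every successor {b, g}.
        q fails at b, so []q is false at d.
Satisfying worlds: {a, b, c, d, e, f, g, h}

a, b, c, d, e, f, g, h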